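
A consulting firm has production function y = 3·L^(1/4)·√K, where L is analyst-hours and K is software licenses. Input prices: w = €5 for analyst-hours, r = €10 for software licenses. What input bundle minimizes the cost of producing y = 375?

L* = 625, K* = 625

Cost minimization requires the marginal rate of technical substitution to equal the input-price ratio: MP_L/MP_K = w/r.
Here MP_L/MP_K = (1/4)·(K/L)/(1/2) = 0.5·(K/L). Setting this equal to 5/10 = 0.5 gives K = L.
Substituting into y = 375: 3·L^(1/4)·(L)^(1/2) = 375.
Solving, L = 625 and K = 625.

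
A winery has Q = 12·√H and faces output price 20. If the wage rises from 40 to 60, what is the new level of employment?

From P·MP_H = w with MP_H = 6·H^(-1/2), the labor demand is H(w) = (120/w)^(2).
At w = 40: H = 9. At w = 60: H = 4.

H* = 4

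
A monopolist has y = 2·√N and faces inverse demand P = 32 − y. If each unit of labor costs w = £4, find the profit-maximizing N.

N* = 16

Marginal revenue from the inverse demand is MR = 32 − 2y.
The marginal product is MP_N = N^(-1/2).
A monopolist hires until marginal revenue product equals the wage: MR·MP_N = w.
At N, y = 2·√N. Substituting and solving: (32 − 4·√N)·N^(-1/2) = 4 gives N = 16.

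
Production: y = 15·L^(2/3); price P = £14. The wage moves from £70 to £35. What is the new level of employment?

From P·MP_L = w with MP_L = 10·L^(-1/3), the labor demand is L(w) = (140/w)^(3).
At w = 70: L = 8. At w = 35: L = 64.

L* = 64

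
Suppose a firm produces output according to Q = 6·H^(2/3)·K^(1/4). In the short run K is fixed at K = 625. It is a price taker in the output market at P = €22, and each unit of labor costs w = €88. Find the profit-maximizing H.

H* = 125

With K = 625, MP_H = (2/3)·6·H^(-1/3)·625^(1/4) = 20·H^(-1/3).
Profit maximization for a price taker requires P·MP_H = w: 22·20·H^(-1/3) = 88.
So H^(-1/3) = 0.2, which gives H = 125.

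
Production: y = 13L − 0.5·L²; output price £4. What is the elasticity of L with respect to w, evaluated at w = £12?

ε = -0.3

From P·MP_L = w with MP_L = 13 − L, labor demand is L(w) = 13 − w/4.
dL/dw = −1/(4) = -0.25.
At w = 12, L = 10, so ε = (dL/dw)·(w/L) = (-0.25)·(12/10) = -0.3.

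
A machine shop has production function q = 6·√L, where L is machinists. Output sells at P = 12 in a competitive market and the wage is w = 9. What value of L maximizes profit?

MP_L = (1/2)·6·L^(-1/2) = 3·L^(-1/2).
Profit maximization for a price taker requires P·MP_L = w: 12·3·L^(-1/2) = 9.
So L^(-1/2) = 0.25, which gives L = 16.

L* = 16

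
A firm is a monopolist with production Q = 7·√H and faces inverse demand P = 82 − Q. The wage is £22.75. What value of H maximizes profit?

Marginal revenue from the inverse demand is MR = 82 − 2Q.
The marginal product is MP_H = 3.5·H^(-1/2).
A monopolist hires until marginal revenue product equals the wage: MR·MP_H = w.
At H, Q = 7·√H. Substituting and solving: (82 − 14·√H)·3.5·H^(-1/2) = 22.75 gives H = 16.

H* = 16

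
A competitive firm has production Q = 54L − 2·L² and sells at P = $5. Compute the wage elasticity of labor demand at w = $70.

From P·MP_L = w with MP_L = 54 − 4L, labor demand is L(w) = (54 − w/5)/4.
dL/dw = −1/(20) = -0.05.
At w = 70, L = 10, so ε = (dL/dw)·(w/L) = (-0.05)·(70/10) = -0.35.

ε = -0.35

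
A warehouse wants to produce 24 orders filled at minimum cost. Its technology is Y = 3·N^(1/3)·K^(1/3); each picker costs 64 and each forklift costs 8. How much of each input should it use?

Cost minimization requires the marginal rate of technical substitution to equal the input-price ratio: MP_N/MP_K = w/r.
Here MP_N/MP_K = (1/3)·(K/N)/(1/3) = (K/N). Setting this equal to 64/8 = 8 gives K = 8N.
Substituting into Y = 24: 3·N^(1/3)·(8N)^(1/3) = 24.
Solving, N = 8 and K = 64.

N* = 8, K* = 64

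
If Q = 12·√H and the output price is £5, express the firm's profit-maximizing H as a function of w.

MP_H = (1/2)·12·H^(-1/2) = 6·H^(-1/2).
Setting P·MP_H = w: 30·H^(-1/2) = w.
Solving for H: H^(-1/2) = w/30, so H = (30/w)^(2).

H(w) = 900/w²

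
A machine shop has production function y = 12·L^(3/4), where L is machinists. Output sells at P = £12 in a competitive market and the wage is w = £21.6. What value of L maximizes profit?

L* = 625

MP_L = (3/4)·12·L^(-1/4) = 9·L^(-1/4).
Profit maximization for a price taker requires P·MP_L = w: 12·9·L^(-1/4) = 21.6.
So L^(-1/4) = 0.2, which gives L = 625.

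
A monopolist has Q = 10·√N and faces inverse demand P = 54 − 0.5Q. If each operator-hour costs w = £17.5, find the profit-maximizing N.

Marginal revenue from the inverse demand is MR = 54 − Q.
The marginal product is MP_N = 5·N^(-1/2).
A monopolist hires until marginal revenue product equals the wage: MR·MP_N = w.
At N, Q = 10·√N. Substituting and solving: (54 − 10·√N)·5·N^(-1/2) = 17.5 gives N = 16.

N* = 16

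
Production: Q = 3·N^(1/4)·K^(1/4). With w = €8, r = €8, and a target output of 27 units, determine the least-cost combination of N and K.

N* = 81, K* = 81

Cost minimization requires the marginal rate of technical substitution to equal the input-price ratio: MP_N/MP_K = w/r.
Here MP_N/MP_K = (1/4)·(K/N)/(1/4) = (K/N). Setting this equal to 8/8 = 1 gives K = N.
Substituting into Q = 27: 3·N^(1/4)·(N)^(1/4) = 27.
Solving, N = 81 and K = 81.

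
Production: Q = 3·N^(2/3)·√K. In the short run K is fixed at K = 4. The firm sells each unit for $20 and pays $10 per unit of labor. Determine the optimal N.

N* = 512

With K = 4, MP_N = (2/3)·3·N^(-1/3)·4^(1/2) = 4·N^(-1/3).
Profit maximization for a price taker requires P·MP_N = w: 20·4·N^(-1/3) = 10.
So N^(-1/3) = 0.125, which gives N = 512.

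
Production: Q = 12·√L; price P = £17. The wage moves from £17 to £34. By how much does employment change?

ΔL = -27

From P·MP_L = w with MP_L = 6·L^(-1/2), the labor demand is L(w) = (102/w)^(2).
At w = 17: L = 36. At w = 34: L = 9.
ΔL = 9 − 36 = -27.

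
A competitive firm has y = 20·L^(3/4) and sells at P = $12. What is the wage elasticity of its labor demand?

MP_L = (3/4)·20·L^(-1/4), so P·MP_L = w gives 180·L^(-1/4) = w.
Solving, L(w) = (180/w)^(4). This is a constant-elasticity form: L ∝ w^(−4), so ε = −4.

ε = -4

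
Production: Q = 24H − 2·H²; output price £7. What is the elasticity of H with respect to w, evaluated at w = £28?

From P·MP_H = w with MP_H = 24 − 4H, labor demand is H(w) = (24 − w/7)/4.
dH/dw = −1/(28) = -1/28.
At w = 28, H = 5, so ε = (dH/dw)·(w/H) = (-1/28)·(28/5) = -0.2.

ε = -0.2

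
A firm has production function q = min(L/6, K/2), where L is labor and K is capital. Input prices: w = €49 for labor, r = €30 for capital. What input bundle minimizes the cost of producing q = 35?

With a fixed-proportions technology, the cost-minimizing bundle uses no slack in either input: L/6 = K/2 = q.
So L = 6·35 = 210 and K = 2·35 = 70.

L* = 210, K* = 70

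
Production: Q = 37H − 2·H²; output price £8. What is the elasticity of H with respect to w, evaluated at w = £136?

From P·MP_H = w with MP_H = 37 − 4H, labor demand is H(w) = (37 − w/8)/4.
dH/dw = −1/(32) = -0.03125.
At w = 136, H = 5, so ε = (dH/dw)·(w/H) = (-0.03125)·(136/5) = -0.85.

ε = -0.85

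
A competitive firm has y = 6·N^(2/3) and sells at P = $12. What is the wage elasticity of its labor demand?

MP_N = (2/3)·6·N^(-1/3), so P·MP_N = w gives 48·N^(-1/3) = w.
Solving, N(w) = (48/w)^(3). This is a constant-elasticity form: N ∝ w^(−3), so ε = −3.

ε = -3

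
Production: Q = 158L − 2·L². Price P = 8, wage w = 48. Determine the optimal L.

L* = 38

The marginal product of L is MP_L = 158 − 4L.
A price-taking firm hires until the value of the marginal product equals the wage: P·MP_L = w, so 8·(158 − 4L) = 48.
Then 158 − 4L = 6, giving L = 38.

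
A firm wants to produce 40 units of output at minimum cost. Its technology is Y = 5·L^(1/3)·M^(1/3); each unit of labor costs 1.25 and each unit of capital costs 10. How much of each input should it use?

L* = 64, M* = 8

Cost minimization requires the marginal rate of technical substitution to equal the input-price ratio: MP_L/MP_M = w/r.
Here MP_L/MP_M = (1/3)·(M/L)/(1/3) = (M/L). Setting this equal to 1.25/10 = 0.125 gives M = 0.125L.
Substituting into Y = 40: 5·L^(1/3)·(0.125L)^(1/3) = 40.
Solving, L = 64 and M = 8.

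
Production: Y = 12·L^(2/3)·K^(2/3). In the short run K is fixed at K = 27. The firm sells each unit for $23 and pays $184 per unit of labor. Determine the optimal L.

L* = 729

With K = 27, MP_L = (2/3)·12·L^(-1/3)·27^(2/3) = 72·L^(-1/3).
Profit maximization for a price taker requires P·MP_L = w: 23·72·L^(-1/3) = 184.
So L^(-1/3) = 1/9, which gives L = 729.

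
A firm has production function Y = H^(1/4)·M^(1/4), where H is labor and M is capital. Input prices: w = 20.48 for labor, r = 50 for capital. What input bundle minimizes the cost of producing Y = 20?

Cost minimization requires the marginal rate of technical substitution to equal the input-price ratio: MP_H/MP_M = w/r.
Here MP_H/MP_M = (1/4)·(M/H)/(1/4) = (M/H). Setting this equal to 20.48/50 = 0.4096 gives M = 0.4096H.
Substituting into Y = 20: H^(1/4)·(0.4096H)^(1/4) = 20.
Solving, H = 625 and M = 256.

H* = 625, M* = 256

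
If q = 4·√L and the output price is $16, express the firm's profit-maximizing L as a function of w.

L(w) = 1024/w²

MP_L = (1/2)·4·L^(-1/2) = 2·L^(-1/2).
Setting P·MP_L = w: 32·L^(-1/2) = w.
Solving for L: L^(-1/2) = w/32, so L = (32/w)^(2).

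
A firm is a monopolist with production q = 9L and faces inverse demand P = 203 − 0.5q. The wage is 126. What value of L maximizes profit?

L* = 21

Marginal revenue from the inverse demand is MR = 203 − q.
The marginal product is MP_L = 9.
A monopolist hires until marginal revenue product equals the wage: MR·MP_L = w.
(203 − 9L)·9 = 126, so L = 21.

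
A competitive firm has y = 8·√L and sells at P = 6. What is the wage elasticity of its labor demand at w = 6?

MP_L = (1/2)·8·L^(-1/2), so P·MP_L = w gives 24·L^(-1/2) = w.
Solving, L(w) = (24/w)^(2). This is a constant-elasticity form: L ∝ w^(−2), so ε = −2.

ε = -2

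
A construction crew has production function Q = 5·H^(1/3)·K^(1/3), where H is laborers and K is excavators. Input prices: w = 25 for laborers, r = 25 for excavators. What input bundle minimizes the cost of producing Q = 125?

H* = 125, K* = 125

Cost minimization requires the marginal rate of technical substitution to equal the input-price ratio: MP_H/MP_K = w/r.
Here MP_H/MP_K = (1/3)·(K/H)/(1/3) = (K/H). Setting this equal to 25/25 = 1 gives K = H.
Substituting into Q = 125: 5·H^(1/3)·(H)^(1/3) = 125.
Solving, H = 125 and K = 125.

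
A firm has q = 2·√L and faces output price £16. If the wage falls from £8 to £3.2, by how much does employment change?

From P·MP_L = w with MP_L = L^(-1/2), the labor demand is L(w) = (16/w)^(2).
At w = 8: L = 4. At w = 3.2: L = 25.
ΔL = 25 − 4 = 21.

ΔL = 21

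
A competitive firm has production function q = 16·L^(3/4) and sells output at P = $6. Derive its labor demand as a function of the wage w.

L(w) = (72/w)^(4)

MP_L = (3/4)·16·L^(-1/4) = 12·L^(-1/4).
Setting P·MP_L = w: 72·L^(-1/4) = w.
Solving for L: L^(-1/4) = w/72, so L = (72/w)^(4).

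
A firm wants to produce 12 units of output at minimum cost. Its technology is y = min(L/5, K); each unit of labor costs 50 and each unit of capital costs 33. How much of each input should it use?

L* = 60, K* = 12

With a fixed-proportions technology, the cost-minimizing bundle uses no slack in either input: L/5 = K = y.
So L = 5·12 = 60 and K = 12.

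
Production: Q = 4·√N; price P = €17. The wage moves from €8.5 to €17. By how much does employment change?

ΔN = -12

From P·MP_N = w with MP_N = 2·N^(-1/2), the labor demand is N(w) = (34/w)^(2).
At w = 8.5: N = 16. At w = 17: N = 4.
ΔN = 4 − 16 = -12.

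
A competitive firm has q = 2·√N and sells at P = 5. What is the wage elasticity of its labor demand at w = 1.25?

ε = -2

MP_N = (1/2)·2·N^(-1/2), so P·MP_N = w gives 5·N^(-1/2) = w.
Solving, N(w) = (5/w)^(2). This is a constant-elasticity form: N ∝ w^(−2), so ε = −2.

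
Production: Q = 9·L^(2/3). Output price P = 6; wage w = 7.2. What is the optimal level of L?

L* = 125

MP_L = (2/3)·9·L^(-1/3) = 6·L^(-1/3).
Profit maximization for a price taker requires P·MP_L = w: 6·6·L^(-1/3) = 7.2.
So L^(-1/3) = 0.2, which gives L = 125.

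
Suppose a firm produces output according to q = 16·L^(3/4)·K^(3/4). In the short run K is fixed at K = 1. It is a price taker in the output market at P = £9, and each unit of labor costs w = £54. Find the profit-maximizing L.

L* = 16

With K = 1, MP_L = (3/4)·16·L^(-1/4)·1^(3/4) = 12·L^(-1/4).
Profit maximization for a price taker requires P·MP_L = w: 9·12·L^(-1/4) = 54.
So L^(-1/4) = 0.5, which gives L = 16.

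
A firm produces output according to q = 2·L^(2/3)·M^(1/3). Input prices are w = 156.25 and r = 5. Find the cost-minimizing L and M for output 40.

L* = 8, M* = 125

Cost minimization requires the marginal rate of technical substitution to equal the input-price ratio: MP_L/MP_M = w/r.
Here MP_L/MP_M = (2/3)·(M/L)/(1/3) = 2·(M/L). Setting this equal to 156.25/5 = 31.25 gives M = 15.625L.
Substituting into q = 40: 2·L^(2/3)·(15.625L)^(1/3) = 40.
Solving, L = 8 and M = 125.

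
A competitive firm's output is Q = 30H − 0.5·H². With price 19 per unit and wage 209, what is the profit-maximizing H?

H* = 19

The marginal product of H is MP_H = 30 − H.
A price-taking firm hires until the value of the marginal product equals the wage: P·MP_H = w, so 19·(30 − H) = 209.
Then 30 − H = 11, giving H = 19.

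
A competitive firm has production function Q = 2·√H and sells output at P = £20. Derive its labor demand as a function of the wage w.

MP_H = (1/2)·2·H^(-1/2) = H^(-1/2).
Setting P·MP_H = w: 20·H^(-1/2) = w.
Solving for H: H^(-1/2) = w/20, so H = (20/w)^(2).

H(w) = 400/w²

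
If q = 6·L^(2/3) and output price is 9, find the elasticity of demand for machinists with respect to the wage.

MP_L = (2/3)·6·L^(-1/3), so P·MP_L = w gives 36·L^(-1/3) = w.
Solving, L(w) = (36/w)^(3). This is a constant-elasticity form: L ∝ w^(−3), so ε = −3.

ε = -3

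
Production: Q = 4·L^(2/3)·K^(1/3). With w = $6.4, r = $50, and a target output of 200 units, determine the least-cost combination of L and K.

Cost minimization requires the marginal rate of technical substitution to equal the input-price ratio: MP_L/MP_K = w/r.
Here MP_L/MP_K = (2/3)·(K/L)/(1/3) = 2·(K/L). Setting this equal to 6.4/50 = 0.128 gives K = 0.064L.
Substituting into Q = 200: 4·L^(2/3)·(0.064L)^(1/3) = 200.
Solving, L = 125 and K = 8.

L* = 125, K* = 8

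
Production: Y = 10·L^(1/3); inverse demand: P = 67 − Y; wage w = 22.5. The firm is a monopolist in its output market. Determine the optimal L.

Marginal revenue from the inverse demand is MR = 67 − 2Y.
The marginal product is MP_L = (10/3)·L^(-2/3).
A monopolist hires until marginal revenue product equals the wage: MR·MP_L = w.
At L, Y = 10·L^(1/3). Substituting and solving: (67 − 20·L^(1/3))·(10/3)·L^(-2/3) = 22.5 gives L = 8.

L* = 8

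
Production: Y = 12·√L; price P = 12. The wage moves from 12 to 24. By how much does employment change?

ΔL = -27

From P·MP_L = w with MP_L = 6·L^(-1/2), the labor demand is L(w) = (72/w)^(2).
At w = 12: L = 36. At w = 24: L = 9.
ΔL = 9 − 36 = -27.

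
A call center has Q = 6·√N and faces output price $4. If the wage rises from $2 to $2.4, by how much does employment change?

From P·MP_N = w with MP_N = 3·N^(-1/2), the labor demand is N(w) = (12/w)^(2).
At w = 2: N = 36. At w = 2.4: N = 25.
ΔN = 25 − 36 = -11.

ΔN = -11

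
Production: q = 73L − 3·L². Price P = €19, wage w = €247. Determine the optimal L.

The marginal product of L is MP_L = 73 − 6L.
A price-taking firm hires until the value of the marginal product equals the wage: P·MP_L = w, so 19·(73 − 6L) = 247.
Then 73 − 6L = 13, giving L = 10.

L* = 10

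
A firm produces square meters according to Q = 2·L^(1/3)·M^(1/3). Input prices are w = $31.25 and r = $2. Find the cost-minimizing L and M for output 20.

Cost minimization requires the marginal rate of technical substitution to equal the input-price ratio: MP_L/MP_M = w/r.
Here MP_L/MP_M = (1/3)·(M/L)/(1/3) = (M/L). Setting this equal to 31.25/2 = 15.625 gives M = 15.625L.
Substituting into Q = 20: 2·L^(1/3)·(15.625L)^(1/3) = 20.
Solving, L = 8 and M = 125.

L* = 8, M* = 125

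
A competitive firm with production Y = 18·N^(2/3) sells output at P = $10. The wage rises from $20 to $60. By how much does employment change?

ΔN = -208

From P·MP_N = w with MP_N = 12·N^(-1/3), the labor demand is N(w) = (120/w)^(3).
At w = 20: N = 216. At w = 60: N = 8.
ΔN = 8 − 216 = -208.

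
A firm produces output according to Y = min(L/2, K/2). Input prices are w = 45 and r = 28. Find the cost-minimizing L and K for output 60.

With a fixed-proportions technology, the cost-minimizing bundle uses no slack in either input: L/2 = K/2 = Y.
So L = 2·60 = 120 and K = 2·60 = 120.

L* = 120, K* = 120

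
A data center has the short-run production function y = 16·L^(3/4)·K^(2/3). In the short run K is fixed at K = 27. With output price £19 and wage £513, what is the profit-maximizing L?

L* = 256

With K = 27, MP_L = (3/4)·16·L^(-1/4)·27^(2/3) = 108·L^(-1/4).
Profit maximization for a price taker requires P·MP_L = w: 19·108·L^(-1/4) = 513.
So L^(-1/4) = 0.25, which gives L = 256.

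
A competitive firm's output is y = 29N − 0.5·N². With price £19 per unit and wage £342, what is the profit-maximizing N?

The marginal product of N is MP_N = 29 − N.
A price-taking firm hires until the value of the marginal product equals the wage: P·MP_N = w, so 19·(29 − N) = 342.
Then 29 − N = 18, giving N = 11.

N* = 11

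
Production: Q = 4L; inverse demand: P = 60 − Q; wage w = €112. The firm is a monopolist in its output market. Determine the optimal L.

L* = 4

Marginal revenue from the inverse demand is MR = 60 − 2Q.
The marginal product is MP_L = 4.
A monopolist hires until marginal revenue product equals the wage: MR·MP_L = w.
(60 − 8L)·4 = 112, so L = 4.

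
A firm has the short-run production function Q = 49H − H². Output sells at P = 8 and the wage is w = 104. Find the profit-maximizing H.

H* = 18

The marginal product of H is MP_H = 49 − 2H.
A price-taking firm hires until the value of the marginal product equals the wage: P·MP_H = w, so 8·(49 − 2H) = 104.
Then 49 − 2H = 13, giving H = 18.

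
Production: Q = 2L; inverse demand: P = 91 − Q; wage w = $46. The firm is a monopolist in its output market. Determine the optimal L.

Marginal revenue from the inverse demand is MR = 91 − 2Q.
The marginal product is MP_L = 2.
A monopolist hires until marginal revenue product equals the wage: MR·MP_L = w.
(91 − 4L)·2 = 46, so L = 17.

L* = 17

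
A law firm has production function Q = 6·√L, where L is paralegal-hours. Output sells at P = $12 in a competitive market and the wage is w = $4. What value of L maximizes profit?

MP_L = (1/2)·6·L^(-1/2) = 3·L^(-1/2).
Profit maximization for a price taker requires P·MP_L = w: 12·3·L^(-1/2) = 4.
So L^(-1/2) = 1/9, which gives L = 81.

L* = 81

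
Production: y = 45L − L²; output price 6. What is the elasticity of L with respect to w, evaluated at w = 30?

ε = -0.125

From P·MP_L = w with MP_L = 45 − 2L, labor demand is L(w) = (45 − w/6)/2.
dL/dw = −1/(12) = -1/12.
At w = 30, L = 20, so ε = (dL/dw)·(w/L) = (-1/12)·(30/20) = -0.125.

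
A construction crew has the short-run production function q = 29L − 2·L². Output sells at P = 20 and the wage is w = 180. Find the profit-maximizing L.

L* = 5

The marginal product of L is MP_L = 29 − 4L.
A price-taking firm hires until the value of the marginal product equals the wage: P·MP_L = w, so 20·(29 − 4L) = 180.
Then 29 − 4L = 9, giving L = 5.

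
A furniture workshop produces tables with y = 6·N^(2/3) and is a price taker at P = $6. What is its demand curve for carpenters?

MP_N = (2/3)·6·N^(-1/3) = 4·N^(-1/3).
Setting P·MP_N = w: 24·N^(-1/3) = w.
Solving for N: N^(-1/3) = w/24, so N = (24/w)^(3).

N(w) = 13824/w³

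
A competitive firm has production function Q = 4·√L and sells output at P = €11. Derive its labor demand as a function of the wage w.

MP_L = (1/2)·4·L^(-1/2) = 2·L^(-1/2).
Setting P·MP_L = w: 22·L^(-1/2) = w.
Solving for L: L^(-1/2) = w/22, so L = (22/w)^(2).

L(w) = 484/w²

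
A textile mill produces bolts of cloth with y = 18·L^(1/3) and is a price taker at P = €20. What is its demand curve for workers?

L(w) = (120/w)^(3/2)

MP_L = (1/3)·18·L^(-2/3) = 6·L^(-2/3).
Setting P·MP_L = w: 120·L^(-2/3) = w.
Solving for L: L^(-2/3) = w/120, so L = (120/w)^(3/2).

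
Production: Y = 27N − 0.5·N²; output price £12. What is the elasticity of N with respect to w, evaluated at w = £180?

ε = -1.25

From P·MP_N = w with MP_N = 27 − N, labor demand is N(w) = 27 − w/12.
dN/dw = −1/(12) = -1/12.
At w = 180, N = 12, so ε = (dN/dw)·(w/N) = (-1/12)·(180/12) = -1.25.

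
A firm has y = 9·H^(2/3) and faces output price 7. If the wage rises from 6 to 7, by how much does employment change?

From P·MP_H = w with MP_H = 6·H^(-1/3), the labor demand is H(w) = (42/w)^(3).
At w = 6: H = 343. At w = 7: H = 216.
ΔH = 216 − 343 = -127.

ΔH = -127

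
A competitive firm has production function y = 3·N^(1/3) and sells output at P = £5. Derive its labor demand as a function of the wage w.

MP_N = (1/3)·3·N^(-2/3) = N^(-2/3).
Setting P·MP_N = w: 5·N^(-2/3) = w.
Solving for N: N^(-2/3) = w/5, so N = (5/w)^(3/2).

N(w) = (5/w)^(3/2)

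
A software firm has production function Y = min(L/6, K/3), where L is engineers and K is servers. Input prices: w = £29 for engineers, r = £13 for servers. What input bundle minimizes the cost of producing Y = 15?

With a fixed-proportions technology, the cost-minimizing bundle uses no slack in either input: L/6 = K/3 = Y.
So L = 6·15 = 90 and K = 3·15 = 45.

L* = 90, K* = 45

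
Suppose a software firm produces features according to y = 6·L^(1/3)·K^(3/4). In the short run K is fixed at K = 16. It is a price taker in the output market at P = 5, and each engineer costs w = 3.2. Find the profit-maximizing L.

With K = 16, MP_L = (1/3)·6·L^(-2/3)·16^(3/4) = 16·L^(-2/3).
Profit maximization for a price taker requires P·MP_L = w: 5·16·L^(-2/3) = 3.2.
So L^(-2/3) = 0.04, which gives L = 125.

L* = 125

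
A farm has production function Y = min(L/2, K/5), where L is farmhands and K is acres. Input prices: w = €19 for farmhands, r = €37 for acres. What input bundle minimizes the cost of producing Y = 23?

With a fixed-proportions technology, the cost-minimizing bundle uses no slack in either input: L/2 = K/5 = Y.
So L = 2·23 = 46 and K = 5·23 = 115.

L* = 46, K* = 115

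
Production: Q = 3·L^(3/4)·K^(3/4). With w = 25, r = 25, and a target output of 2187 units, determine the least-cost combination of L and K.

L* = 81, K* = 81

Cost minimization requires the marginal rate of technical substitution to equal the input-price ratio: MP_L/MP_K = w/r.
Here MP_L/MP_K = (3/4)·(K/L)/(3/4) = (K/L). Setting this equal to 25/25 = 1 gives K = L.
Substituting into Q = 2187: 3·L^(3/4)·(L)^(3/4) = 2187.
Solving, L = 81 and K = 81.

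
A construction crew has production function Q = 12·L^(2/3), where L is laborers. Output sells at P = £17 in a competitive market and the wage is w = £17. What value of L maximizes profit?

L* = 512

MP_L = (2/3)·12·L^(-1/3) = 8·L^(-1/3).
Profit maximization for a price taker requires P·MP_L = w: 17·8·L^(-1/3) = 17.
So L^(-1/3) = 0.125, which gives L = 512.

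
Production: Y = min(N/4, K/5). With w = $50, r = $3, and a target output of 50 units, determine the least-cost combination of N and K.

With a fixed-proportions technology, the cost-minimizing bundle uses no slack in either input: N/4 = K/5 = Y.
So N = 4·50 = 200 and K = 5·50 = 250.

N* = 200, K* = 250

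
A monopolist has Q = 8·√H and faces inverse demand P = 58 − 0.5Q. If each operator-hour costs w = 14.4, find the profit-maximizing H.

Marginal revenue from the inverse demand is MR = 58 − Q.
The marginal product is MP_H = 4·H^(-1/2).
A monopolist hires until marginal revenue product equals the wage: MR·MP_H = w.
At H, Q = 8·√H. Substituting and solving: (58 − 8·√H)·4·H^(-1/2) = 14.4 gives H = 25.

H* = 25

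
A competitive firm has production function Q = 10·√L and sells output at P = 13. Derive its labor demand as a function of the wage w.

L(w) = 4225/w²

MP_L = (1/2)·10·L^(-1/2) = 5·L^(-1/2).
Setting P·MP_L = w: 65·L^(-1/2) = w.
Solving for L: L^(-1/2) = w/65, so L = (65/w)^(2).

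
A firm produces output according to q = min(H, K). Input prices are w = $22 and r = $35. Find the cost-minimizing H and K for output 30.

With a fixed-proportions technology, the cost-minimizing bundle uses no slack in either input: H = K = q.
So H = 30 and K = 30.

H* = 30, K* = 30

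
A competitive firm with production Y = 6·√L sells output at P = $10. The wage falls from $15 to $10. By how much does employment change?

From P·MP_L = w with MP_L = 3·L^(-1/2), the labor demand is L(w) = (30/w)^(2).
At w = 15: L = 4. At w = 10: L = 9.
ΔL = 9 − 4 = 5.

ΔL = 5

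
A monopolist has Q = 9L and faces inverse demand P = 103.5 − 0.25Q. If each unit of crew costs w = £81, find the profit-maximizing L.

L* = 21

Marginal revenue from the inverse demand is MR = 103.5 − 0.5Q.
The marginal product is MP_L = 9.
A monopolist hires until marginal revenue product equals the wage: MR·MP_L = w.
(103.5 − 4.5L)·9 = 81, so L = 21.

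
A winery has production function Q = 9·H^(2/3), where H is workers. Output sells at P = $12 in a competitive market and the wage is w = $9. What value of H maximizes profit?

H* = 512

MP_H = (2/3)·9·H^(-1/3) = 6·H^(-1/3).
Profit maximization for a price taker requires P·MP_H = w: 12·6·H^(-1/3) = 9.
So H^(-1/3) = 0.125, which gives H = 512.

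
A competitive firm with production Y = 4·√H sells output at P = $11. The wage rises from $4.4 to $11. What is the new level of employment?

From P·MP_H = w with MP_H = 2·H^(-1/2), the labor demand is H(w) = (22/w)^(2).
At w = 4.4: H = 25. At w = 11: H = 4.

H* = 4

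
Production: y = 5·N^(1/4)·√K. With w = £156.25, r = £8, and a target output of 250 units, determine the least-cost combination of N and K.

N* = 16, K* = 625

Cost minimization requires the marginal rate of technical substitution to equal the input-price ratio: MP_N/MP_K = w/r.
Here MP_N/MP_K = (1/4)·(K/N)/(1/2) = 0.5·(K/N). Setting this equal to 156.25/8 = 19.53125 gives K = 39.0625N.
Substituting into y = 250: 5·N^(1/4)·(39.0625N)^(1/2) = 250.
Solving, N = 16 and K = 625.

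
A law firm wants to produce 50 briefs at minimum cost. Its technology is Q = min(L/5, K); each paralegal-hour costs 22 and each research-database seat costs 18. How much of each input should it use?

L* = 250, K* = 50

With a fixed-proportions technology, the cost-minimizing bundle uses no slack in either input: L/5 = K = Q.
So L = 5·50 = 250 and K = 50.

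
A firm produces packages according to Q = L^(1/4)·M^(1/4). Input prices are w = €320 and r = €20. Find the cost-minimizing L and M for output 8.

Cost minimization requires the marginal rate of technical substitution to equal the input-price ratio: MP_L/MP_M = w/r.
Here MP_L/MP_M = (1/4)·(M/L)/(1/4) = (M/L). Setting this equal to 320/20 = 16 gives M = 16L.
Substituting into Q = 8: L^(1/4)·(16L)^(1/4) = 8.
Solving, L = 16 and M = 256.

L* = 16, M* = 256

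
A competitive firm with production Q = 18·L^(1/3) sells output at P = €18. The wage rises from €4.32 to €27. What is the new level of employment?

From P·MP_L = w with MP_L = 6·L^(-2/3), the labor demand is L(w) = (108/w)^(3/2).
At w = 4.32: L = 125. At w = 27: L = 8.

L* = 8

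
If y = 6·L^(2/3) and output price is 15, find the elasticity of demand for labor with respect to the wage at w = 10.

MP_L = (2/3)·6·L^(-1/3), so P·MP_L = w gives 60·L^(-1/3) = w.
Solving, L(w) = (60/w)^(3). This is a constant-elasticity form: L ∝ w^(−3), so ε = −3.

ε = -3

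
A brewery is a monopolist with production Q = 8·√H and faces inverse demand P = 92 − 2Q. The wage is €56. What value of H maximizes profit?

H* = 4

Marginal revenue from the inverse demand is MR = 92 − 4Q.
The marginal product is MP_H = 4·H^(-1/2).
A monopolist hires until marginal revenue product equals the wage: MR·MP_H = w.
At H, Q = 8·√H. Substituting and solving: (92 − 32·√H)·4·H^(-1/2) = 56 gives H = 4.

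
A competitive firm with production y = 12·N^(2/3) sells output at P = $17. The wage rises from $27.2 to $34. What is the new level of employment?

From P·MP_N = w with MP_N = 8·N^(-1/3), the labor demand is N(w) = (136/w)^(3).
At w = 27.2: N = 125. At w = 34: N = 64.

N* = 64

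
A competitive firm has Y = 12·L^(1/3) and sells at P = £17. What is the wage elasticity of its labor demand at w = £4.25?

ε = -1.5

MP_L = (1/3)·12·L^(-2/3), so P·MP_L = w gives 68·L^(-2/3) = w.
Solving, L(w) = (68/w)^(3/2). This is a constant-elasticity form: L ∝ w^(−3/2), so ε = −3/2.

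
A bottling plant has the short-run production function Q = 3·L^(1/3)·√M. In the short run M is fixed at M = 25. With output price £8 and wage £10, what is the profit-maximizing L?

L* = 8

With M = 25, MP_L = (1/3)·3·L^(-2/3)·25^(1/2) = 5·L^(-2/3).
Profit maximization for a price taker requires P·MP_L = w: 8·5·L^(-2/3) = 10.
So L^(-2/3) = 0.25, which gives L = 8.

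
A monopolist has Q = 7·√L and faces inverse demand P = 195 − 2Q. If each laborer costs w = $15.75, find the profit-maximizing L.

Marginal revenue from the inverse demand is MR = 195 − 4Q.
The marginal product is MP_L = 3.5·L^(-1/2).
A monopolist hires until marginal revenue product equals the wage: MR·MP_L = w.
At L, Q = 7·√L. Substituting and solving: (195 − 28·√L)·3.5·L^(-1/2) = 15.75 gives L = 36.

L* = 36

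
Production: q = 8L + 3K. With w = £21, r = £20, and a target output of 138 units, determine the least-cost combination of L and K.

The inputs are perfect substitutes, so the firm uses whichever has the lower cost per unit of output.
Cost per unit of output via L is w/8 = 2.625; via K it is r/3 = 20/3. L is cheaper.
Producing q = 138 with L alone: L = 17.25, K = 0.

L* = 17.25, K* = 0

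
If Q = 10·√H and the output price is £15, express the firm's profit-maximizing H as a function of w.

MP_H = (1/2)·10·H^(-1/2) = 5·H^(-1/2).
Setting P·MP_H = w: 75·H^(-1/2) = w.
Solving for H: H^(-1/2) = w/75, so H = (75/w)^(2).

H(w) = 5625/w²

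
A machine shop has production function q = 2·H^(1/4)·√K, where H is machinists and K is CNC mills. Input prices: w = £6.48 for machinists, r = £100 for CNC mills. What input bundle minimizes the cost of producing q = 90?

H* = 625, K* = 81

Cost minimization requires the marginal rate of technical substitution to equal the input-price ratio: MP_H/MP_K = w/r.
Here MP_H/MP_K = (1/4)·(K/H)/(1/2) = 0.5·(K/H). Setting this equal to 6.48/100 = 0.0648 gives K = 0.1296H.
Substituting into q = 90: 2·H^(1/4)·(0.1296H)^(1/2) = 90.
Solving, H = 625 and K = 81.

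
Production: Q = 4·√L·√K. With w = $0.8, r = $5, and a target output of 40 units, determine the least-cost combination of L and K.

Cost minimization requires the marginal rate of technical substitution to equal the input-price ratio: MP_L/MP_K = w/r.
Here MP_L/MP_K = (1/2)·(K/L)/(1/2) = (K/L). Setting this equal to 0.8/5 = 0.16 gives K = 0.16L.
Substituting into Q = 40: 4·L^(1/2)·(0.16L)^(1/2) = 40.
Solving, L = 25 and K = 4.

L* = 25, K* = 4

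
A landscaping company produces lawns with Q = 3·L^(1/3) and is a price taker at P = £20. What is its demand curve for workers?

L(w) = (20/w)^(3/2)

MP_L = (1/3)·3·L^(-2/3) = L^(-2/3).
Setting P·MP_L = w: 20·L^(-2/3) = w.
Solving for L: L^(-2/3) = w/20, so L = (20/w)^(3/2).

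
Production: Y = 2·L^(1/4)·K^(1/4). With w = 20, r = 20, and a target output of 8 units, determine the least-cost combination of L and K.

Cost minimization requires the marginal rate of technical substitution to equal the input-price ratio: MP_L/MP_K = w/r.
Here MP_L/MP_K = (1/4)·(K/L)/(1/4) = (K/L). Setting this equal to 20/20 = 1 gives K = L.
Substituting into Y = 8: 2·L^(1/4)·(L)^(1/4) = 8.
Solving, L = 16 and K = 16.

L* = 16, K* = 16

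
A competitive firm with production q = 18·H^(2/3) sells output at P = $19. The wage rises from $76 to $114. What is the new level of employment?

From P·MP_H = w with MP_H = 12·H^(-1/3), the labor demand is H(w) = (228/w)^(3).
At w = 76: H = 27. At w = 114: H = 8.

H* = 8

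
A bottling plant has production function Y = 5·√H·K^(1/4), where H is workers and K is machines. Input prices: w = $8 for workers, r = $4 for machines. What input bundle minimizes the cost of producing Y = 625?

H* = 625, K* = 625

Cost minimization requires the marginal rate of technical substitution to equal the input-price ratio: MP_H/MP_K = w/r.
Here MP_H/MP_K = (1/2)·(K/H)/(1/4) = 2·(K/H). Setting this equal to 8/4 = 2 gives K = H.
Substituting into Y = 625: 5·H^(1/2)·(H)^(1/4) = 625.
Solving, H = 625 and K = 625.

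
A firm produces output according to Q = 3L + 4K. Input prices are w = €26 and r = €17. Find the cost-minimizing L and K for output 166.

L* = 0, K* = 41.5

The inputs are perfect substitutes, so the firm uses whichever has the lower cost per unit of output.
Cost per unit of output via L is w/3 = 26/3; via K it is r/4 = 4.25. K is cheaper.
Producing Q = 166 with K alone: L = 0, K = 41.5.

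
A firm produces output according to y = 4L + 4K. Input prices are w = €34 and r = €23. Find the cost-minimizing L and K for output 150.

The inputs are perfect substitutes, so the firm uses whichever has the lower cost per unit of output.
Cost per unit of output via L is w/4 = 8.5; via K it is r/4 = 5.75. K is cheaper.
Producing y = 150 with K alone: L = 0, K = 37.5.

L* = 0, K* = 37.5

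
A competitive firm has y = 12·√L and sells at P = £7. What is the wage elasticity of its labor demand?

ε = -2

MP_L = (1/2)·12·L^(-1/2), so P·MP_L = w gives 42·L^(-1/2) = w.
Solving, L(w) = (42/w)^(2). This is a constant-elasticity form: L ∝ w^(−2), so ε = −2.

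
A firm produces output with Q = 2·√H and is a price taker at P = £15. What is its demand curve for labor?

MP_H = (1/2)·2·H^(-1/2) = H^(-1/2).
Setting P·MP_H = w: 15·H^(-1/2) = w.
Solving for H: H^(-1/2) = w/15, so H = (15/w)^(2).

H(w) = 225/w²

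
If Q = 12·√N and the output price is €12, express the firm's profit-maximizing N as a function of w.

N(w) = 5184/w²

MP_N = (1/2)·12·N^(-1/2) = 6·N^(-1/2).
Setting P·MP_N = w: 72·N^(-1/2) = w.
Solving for N: N^(-1/2) = w/72, so N = (72/w)^(2).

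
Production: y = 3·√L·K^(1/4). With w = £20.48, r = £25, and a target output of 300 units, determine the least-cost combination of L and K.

L* = 625, K* = 256

Cost minimization requires the marginal rate of technical substitution to equal the input-price ratio: MP_L/MP_K = w/r.
Here MP_L/MP_K = (1/2)·(K/L)/(1/4) = 2·(K/L). Setting this equal to 20.48/25 = 0.8192 gives K = 0.4096L.
Substituting into y = 300: 3·L^(1/2)·(0.4096L)^(1/4) = 300.
Solving, L = 625 and K = 256.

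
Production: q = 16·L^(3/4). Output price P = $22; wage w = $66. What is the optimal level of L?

L* = 256

MP_L = (3/4)·16·L^(-1/4) = 12·L^(-1/4).
Profit maximization for a price taker requires P·MP_L = w: 22·12·L^(-1/4) = 66.
So L^(-1/4) = 0.25, which gives L = 256.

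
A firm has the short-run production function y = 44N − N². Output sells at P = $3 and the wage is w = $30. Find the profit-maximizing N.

The marginal product of N is MP_N = 44 − 2N.
A price-taking firm hires until the value of the marginal product equals the wage: P·MP_N = w, so 3·(44 − 2N) = 30.
Then 44 − 2N = 10, giving N = 17.

N* = 17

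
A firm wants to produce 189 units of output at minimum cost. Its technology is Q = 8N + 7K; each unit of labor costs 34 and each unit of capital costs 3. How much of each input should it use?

The inputs are perfect substitutes, so the firm uses whichever has the lower cost per unit of output.
Cost per unit of output via N is w/8 = 4.25; via K it is r/7 = 3/7. K is cheaper.
Producing Q = 189 with K alone: N = 0, K = 27.

N* = 0, K* = 27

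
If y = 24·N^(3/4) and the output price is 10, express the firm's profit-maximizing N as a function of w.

N(w) = (180/w)^(4)

MP_N = (3/4)·24·N^(-1/4) = 18·N^(-1/4).
Setting P·MP_N = w: 180·N^(-1/4) = w.
Solving for N: N^(-1/4) = w/180, so N = (180/w)^(4).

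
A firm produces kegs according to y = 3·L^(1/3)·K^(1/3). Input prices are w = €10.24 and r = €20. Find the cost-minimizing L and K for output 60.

L* = 125, K* = 64

Cost minimization requires the marginal rate of technical substitution to equal the input-price ratio: MP_L/MP_K = w/r.
Here MP_L/MP_K = (1/3)·(K/L)/(1/3) = (K/L). Setting this equal to 10.24/20 = 0.512 gives K = 0.512L.
Substituting into y = 60: 3·L^(1/3)·(0.512L)^(1/3) = 60.
Solving, L = 125 and K = 64.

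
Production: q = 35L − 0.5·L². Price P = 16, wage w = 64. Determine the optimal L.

L* = 31

The marginal product of L is MP_L = 35 − L.
A price-taking firm hires until the value of the marginal product equals the wage: P·MP_L = w, so 16·(35 − L) = 64.
Then 35 − L = 4, giving L = 31.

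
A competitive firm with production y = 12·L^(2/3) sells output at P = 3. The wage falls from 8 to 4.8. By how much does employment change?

ΔL = 98

From P·MP_L = w with MP_L = 8·L^(-1/3), the labor demand is L(w) = (24/w)^(3).
At w = 8: L = 27. At w = 4.8: L = 125.
ΔL = 125 − 27 = 98.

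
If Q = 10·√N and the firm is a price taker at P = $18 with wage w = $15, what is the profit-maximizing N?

MP_N = (1/2)·10·N^(-1/2) = 5·N^(-1/2).
Profit maximization for a price taker requires P·MP_N = w: 18·5·N^(-1/2) = 15.
So N^(-1/2) = 1/6, which gives N = 36.

N* = 36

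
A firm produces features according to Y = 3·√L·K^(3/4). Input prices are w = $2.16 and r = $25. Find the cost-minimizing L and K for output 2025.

Cost minimization requires the marginal rate of technical substitution to equal the input-price ratio: MP_L/MP_K = w/r.
Here MP_L/MP_K = (1/2)·(K/L)/(3/4) = (2/3)·(K/L). Setting this equal to 2.16/25 = 0.0864 gives K = 0.1296L.
Substituting into Y = 2025: 3·L^(1/2)·(0.1296L)^(3/4) = 2025.
Solving, L = 625 and K = 81.

L* = 625, K* = 81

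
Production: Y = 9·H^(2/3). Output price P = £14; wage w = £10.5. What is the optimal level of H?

MP_H = (2/3)·9·H^(-1/3) = 6·H^(-1/3).
Profit maximization for a price taker requires P·MP_H = w: 14·6·H^(-1/3) = 10.5.
So H^(-1/3) = 0.125, which gives H = 512.

H* = 512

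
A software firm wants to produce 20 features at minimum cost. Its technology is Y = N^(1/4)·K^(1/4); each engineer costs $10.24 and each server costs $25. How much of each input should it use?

N* = 625, K* = 256

Cost minimization requires the marginal rate of technical substitution to equal the input-price ratio: MP_N/MP_K = w/r.
Here MP_N/MP_K = (1/4)·(K/N)/(1/4) = (K/N). Setting this equal to 10.24/25 = 0.4096 gives K = 0.4096N.
Substituting into Y = 20: N^(1/4)·(0.4096N)^(1/4) = 20.
Solving, N = 625 and K = 256.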